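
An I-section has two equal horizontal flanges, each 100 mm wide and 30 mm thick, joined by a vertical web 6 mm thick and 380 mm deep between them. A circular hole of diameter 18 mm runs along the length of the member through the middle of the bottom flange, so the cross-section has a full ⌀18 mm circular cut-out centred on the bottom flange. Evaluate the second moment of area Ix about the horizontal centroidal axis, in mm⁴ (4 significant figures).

Ix ≈ 2.690 × 10⁸ mm⁴

Treat the section as a set of non-overlapping primitives; coordinates are from the bounding-box lower-left.
Bottom flange: 100 × 30, A = 3 000 mm², y = 15 mm, Ī = 225 000 mm⁴.
Web: 6 × 380, A = 2 280 mm², y = 220 mm, Ī = 27 436 000 mm⁴.
Top flange: 100 × 30, A = 3 000 mm², y = 425 mm, Ī = 225 000 mm⁴.
Hole (subtracted): ⌀18, A = 254.469 mm², y = 15 mm, Ī = 5 153 mm⁴.
Centroid: ȳ = ΣA·y / ΣA = 226.5 mm.
Transfer each piece to the horizontal centroidal axis using Ī + A·d² with d = y − 226.5:
  bottom flange: d = -211.5 mm → contributes +134 421 781 mm⁴
  web: d = -6.50002 mm → contributes +27 532 331 mm⁴
  top flange: d = 198.5 mm → contributes +118 431 721 mm⁴
  hole: d = -211.5 mm → contributes −11 388 127 mm⁴
Total I = 268 997 706 mm⁴.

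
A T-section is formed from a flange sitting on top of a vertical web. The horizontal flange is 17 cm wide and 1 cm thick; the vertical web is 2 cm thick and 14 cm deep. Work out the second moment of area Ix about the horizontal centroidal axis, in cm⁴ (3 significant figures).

Ix ≈ 1050 cm⁴

Break the section into simple shapes (no overlaps), measuring from the bottom-left corner of the bounding box.
Flange: 17 × 1, A = 17 cm², y = 14.5 cm, Ī = 1.4167 cm⁴.
Web: 2 × 14, A = 28 cm², y = 7 cm, Ī = 457.33 cm⁴.
Centroid: ȳ = ΣA·y / ΣA = 9.8333 cm.
Transfer each piece to the horizontal centroidal axis using Ī + A·d² with d = y − 9.8333:
  flange: d = 4.6667 cm → contributes +371.64 cm⁴
  web: d = -2.8333 cm → contributes +682.11 cm⁴
Total I = 1053.8 cm⁴.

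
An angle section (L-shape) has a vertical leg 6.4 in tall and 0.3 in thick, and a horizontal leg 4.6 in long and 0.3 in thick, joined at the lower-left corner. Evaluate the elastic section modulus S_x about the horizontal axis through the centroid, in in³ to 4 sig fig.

S_x ≈ 3.105 in³

Split into non-overlapping primitives; take the origin at the lower-left of the bounding box.
Vertical leg: 0.3 × 6.4, A = 1.92 in², y = 3.2 in, Ī = 6.5536 in⁴.
Horizontal leg (remainder): 4.3 × 0.3, A = 1.29 in², y = 0.15 in, Ī = 0.009675 in⁴.
Centroid: ȳ = ΣA·y / ΣA = 1.9743 in.
Transfer each piece to the horizontal axis through the centroid using Ī + A·d² with d = y − 1.9743:
  vertical leg: d = 1.2257 in → contributes +9.4381 in⁴
  horizontal leg (remainder): d = -1.8243 in → contributes +4.30288 in⁴
Total I = 13.741 in⁴.
Extreme fibre distance c = 4.4257 in; S = I/c = 3.10481 in³.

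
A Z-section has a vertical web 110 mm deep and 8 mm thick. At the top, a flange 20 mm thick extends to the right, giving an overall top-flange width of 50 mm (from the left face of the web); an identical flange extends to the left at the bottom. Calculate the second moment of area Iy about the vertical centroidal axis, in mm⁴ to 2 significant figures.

Iy ≈ 1.3 × 10⁶ mm⁴

Treat the section as a set of non-overlapping primitives; coordinates are from the bounding-box lower-left.
Web: 8 × 110, A = 880 mm², x = 46 mm, Ī = 4 693 mm⁴.
Top flange (beyond web): 42 × 20, A = 840 mm², x = 71 mm, Ī = 123 480 mm⁴.
Bottom flange (beyond web): 42 × 20, A = 840 mm², x = 21 mm, Ī = 123 480 mm⁴.
Centroid: x̄ = ΣA·x / ΣA = 46 mm.
Transfer each piece to the vertical centroidal axis using Ī + A·d² with d = x − 46:
  web: d = 0 mm → contributes +4 693 mm⁴
  top flange (beyond web): d = 25 mm → contributes +648 480 mm⁴
  bottom flange (beyond web): d = -25 mm → contributes +648 480 mm⁴
Total I = 1 301 653 mm⁴.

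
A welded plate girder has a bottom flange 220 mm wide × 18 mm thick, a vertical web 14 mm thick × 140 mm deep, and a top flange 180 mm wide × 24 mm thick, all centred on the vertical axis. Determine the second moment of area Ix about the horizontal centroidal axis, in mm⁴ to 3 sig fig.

Break the section into simple shapes (no overlaps), measuring from the bottom-left corner of the bounding box.
Bottom plate: 220 × 18, A = 3 960 mm², y = 9 mm, Ī = 106 920 mm⁴.
Web plate: 14 × 140, A = 1 960 mm², y = 88 mm, Ī = 3 201 333 mm⁴.
Top plate: 180 × 24, A = 4 320 mm², y = 170 mm, Ī = 207 360 mm⁴.
Centroid: ȳ = ΣA·y / ΣA = 92.043 mm.
Transfer each piece to the horizontal centroidal axis using Ī + A·d² with d = y − 92.043:
  bottom plate: d = -83.043 mm → contributes +27 415 613 mm⁴
  web plate: d = -4.043 mm → contributes +3 233 371 mm⁴
  top plate: d = 77.957 mm → contributes +26 461 290 mm⁴
Total I = 57 110 274 mm⁴.

Ix ≈ 5.71 × 10⁷ mm⁴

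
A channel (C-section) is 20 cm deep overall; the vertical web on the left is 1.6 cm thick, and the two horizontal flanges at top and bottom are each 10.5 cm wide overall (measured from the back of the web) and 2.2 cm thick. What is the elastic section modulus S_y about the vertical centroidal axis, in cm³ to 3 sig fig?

S_y ≈ 110 cm³

Split into non-overlapping primitives; take the origin at the lower-left of the bounding box.
Web: 1.6 × 20, A = 32 cm², x = 0.8 cm, Ī = 6.8267 cm⁴.
Top flange (beyond web): 8.9 × 2.2, A = 19.58 cm², x = 6.05 cm, Ī = 129.24 cm⁴.
Bottom flange (beyond web): 8.9 × 2.2, A = 19.58 cm², x = 6.05 cm, Ī = 129.24 cm⁴.
Centroid: x̄ = ΣA·x / ΣA = 3.6891 cm.
Transfer each piece to the vertical centroidal axis using Ī + A·d² with d = x − 3.6891:
  web: d = -2.8891 cm → contributes +273.93 cm⁴
  top flange (beyond web): d = 2.3609 cm → contributes +238.38 cm⁴
  bottom flange (beyond web): d = 2.3609 cm → contributes +238.38 cm⁴
Total I = 750.69 cm⁴.
Extreme fibre distance c = 6.8109 cm; S = I/c = 110.22 cm³.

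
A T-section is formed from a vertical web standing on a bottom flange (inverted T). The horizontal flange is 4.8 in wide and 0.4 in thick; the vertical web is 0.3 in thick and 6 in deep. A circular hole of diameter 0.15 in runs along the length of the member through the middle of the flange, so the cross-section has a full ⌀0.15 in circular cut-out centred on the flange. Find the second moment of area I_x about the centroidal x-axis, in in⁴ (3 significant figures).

I_x ≈ 14.9 in⁴

Break the section into simple shapes (no overlaps), measuring from the bottom-left corner of the bounding box.
Flange: 4.8 × 0.4, A = 1.92 in², y = 0.2 in, Ī = 0.0256 in⁴.
Web: 0.3 × 6, A = 1.8 in², y = 3.4 in, Ī = 5.4 in⁴.
Hole (subtracted): ⌀0.15, A = 0.017671 in², y = 0.2 in, Ī = 0.00002485 in⁴.
Centroid: ȳ = ΣA·y / ΣA = 1.7558 in.
Transfer each piece to the centroidal x-axis using Ī + A·d² with d = y − 1.7558:
  flange: d = -1.5558 in → contributes +4.6729 in⁴
  web: d = 1.6442 in → contributes +10.266 in⁴
  hole: d = -1.5558 in → contributes −0.042798 in⁴
Total I = 14.896 in⁴.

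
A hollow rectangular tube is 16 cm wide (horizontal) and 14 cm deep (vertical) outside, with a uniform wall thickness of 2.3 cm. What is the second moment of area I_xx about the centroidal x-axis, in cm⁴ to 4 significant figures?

I_xx ≈ 2870 cm⁴

Decompose the section into non-overlapping parts with the origin at the bottom-left of its bounding rectangle.
Outer rectangle: 16 × 14, A = 224 cm², y = 7 cm, Ī = 3658.67 cm⁴.
Inner void (subtracted): 11.4 × 9.4, A = 107.16 cm², y = 7 cm, Ī = 789.055 cm⁴.
By symmetry the centroid is at mid-height, ȳ = 7 cm.
All pieces are centred on the centroidal x-axis, so I = ΣĪ (holes subtracted) = 2869.61 cm⁴.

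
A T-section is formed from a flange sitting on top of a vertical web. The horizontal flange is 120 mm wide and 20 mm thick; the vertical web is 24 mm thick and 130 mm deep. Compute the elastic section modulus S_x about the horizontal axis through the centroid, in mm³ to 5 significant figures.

S_x ≈ 1.2401 × 10⁵ mm³

Break the section into simple shapes (no overlaps), measuring from the bottom-left corner of the bounding box.
Flange: 120 × 20, A = 2 400 mm², y = 140 mm, Ī = 80 000 mm⁴.
Web: 24 × 130, A = 3 120 mm², y = 65 mm, Ī = 4 394 000 mm⁴.
Centroid: ȳ = ΣA·y / ΣA = 97.6087 mm.
Transfer each piece to the horizontal axis through the centroid using Ī + A·d² with d = y − 97.6087:
  flange: d = 42.3913 mm → contributes +4 392 854 mm⁴
  web: d = -32.6087 mm → contributes +7 711 580 mm⁴
Total I = 12 104 435 mm⁴.
Extreme fibre distance c = 97.6087 mm; S = I/c = 124009.8 mm³.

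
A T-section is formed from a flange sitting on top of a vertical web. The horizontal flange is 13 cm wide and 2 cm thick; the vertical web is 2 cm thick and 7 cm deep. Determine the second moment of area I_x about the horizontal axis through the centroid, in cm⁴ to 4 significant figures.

Break the section into simple shapes (no overlaps), measuring from the bottom-left corner of the bounding box.
Flange: 13 × 2, A = 26 cm², y = 8 cm, Ī = 8.66667 cm⁴.
Web: 2 × 7, A = 14 cm², y = 3.5 cm, Ī = 57.1667 cm⁴.
Centroid: ȳ = ΣA·y / ΣA = 6.425 cm.
Transfer each piece to the horizontal axis through the centroid using Ī + A·d² with d = y − 6.425:
  flange: d = 1.575 cm → contributes +73.1629 cm⁴
  web: d = -2.925 cm → contributes +176.945 cm⁴
Total I = 250.108 cm⁴.

I_x ≈ 250.1 cm⁴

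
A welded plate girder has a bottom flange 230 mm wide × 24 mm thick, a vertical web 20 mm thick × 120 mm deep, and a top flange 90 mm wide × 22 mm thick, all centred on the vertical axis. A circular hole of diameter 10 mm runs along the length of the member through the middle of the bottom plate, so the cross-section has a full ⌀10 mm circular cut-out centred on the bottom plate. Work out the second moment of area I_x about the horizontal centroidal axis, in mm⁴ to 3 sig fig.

Split into non-overlapping primitives; take the origin at the lower-left of the bounding box.
Bottom plate: 230 × 24, A = 5 520 mm², y = 12 mm, Ī = 264 960 mm⁴.
Web plate: 20 × 120, A = 2 400 mm², y = 84 mm, Ī = 2 880 000 mm⁴.
Top plate: 90 × 22, A = 1 980 mm², y = 155 mm, Ī = 79 860 mm⁴.
Hole (subtracted): ⌀10, A = 78.54 mm², y = 12 mm, Ī = 490.87 mm⁴.
Centroid: ȳ = ΣA·y / ΣA = 58.423 mm.
Transfer each piece to the horizontal centroidal axis using Ī + A·d² with d = y − 58.423:
  bottom plate: d = -46.423 mm → contributes +12 160 998 mm⁴
  web plate: d = 25.577 mm → contributes +4 450 060 mm⁴
  top plate: d = 96.577 mm → contributes +18 547 616 mm⁴
  hole: d = -46.423 mm → contributes −169 750 mm⁴
Total I = 34 988 923 mm⁴.

I_x ≈ 3.50 × 10⁷ mm⁴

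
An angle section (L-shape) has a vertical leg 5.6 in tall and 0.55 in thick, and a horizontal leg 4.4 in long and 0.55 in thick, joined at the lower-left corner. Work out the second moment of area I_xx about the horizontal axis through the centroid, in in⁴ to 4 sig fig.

Break the section into simple shapes (no overlaps), measuring from the bottom-left corner of the bounding box.
Vertical leg: 0.55 × 5.6, A = 3.08 in², y = 2.8 in, Ī = 8.04907 in⁴.
Horizontal leg (remainder): 3.85 × 0.55, A = 2.1175 in², y = 0.275 in, Ī = 0.0533786 in⁴.
Centroid: ȳ = ΣA·y / ΣA = 1.7713 in.
Transfer each piece to the horizontal axis through the centroid using Ī + A·d² with d = y − 1.7713:
  vertical leg: d = 1.0287 in → contributes +11.3084 in⁴
  horizontal leg (remainder): d = -1.4963 in → contributes +4.79425 in⁴
Total I = 16.1027 in⁴.

I_xx ≈ 16.10 in⁴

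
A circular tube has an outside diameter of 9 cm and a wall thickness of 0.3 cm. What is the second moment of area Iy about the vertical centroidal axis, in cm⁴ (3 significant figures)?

Break the section into simple shapes (no overlaps), measuring from the bottom-left corner of the bounding box.
Outer circle: ⌀9, A = 63.617 cm², x = 4.5 cm, Ī = 322.06 cm⁴.
Bore (subtracted): ⌀8.4, A = 55.418 cm², x = 4.5 cm, Ī = 244.39 cm⁴.
By symmetry the centroid is at mid-width, x̄ = 4.5 cm.
All pieces are centred on the vertical centroidal axis, so I = ΣĪ (holes subtracted) = 77.67 cm⁴.

Iy ≈ 77.7 cm⁴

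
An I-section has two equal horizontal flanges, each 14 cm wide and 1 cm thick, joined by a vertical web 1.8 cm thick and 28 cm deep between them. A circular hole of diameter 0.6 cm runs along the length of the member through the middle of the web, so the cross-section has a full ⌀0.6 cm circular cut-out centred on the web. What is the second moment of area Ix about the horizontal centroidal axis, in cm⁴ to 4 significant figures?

Ix ≈ 9182 cm⁴

Break the section into simple shapes (no overlaps), measuring from the bottom-left corner of the bounding box.
Bottom flange: 14 × 1, A = 14 cm², y = 0.5 cm, Ī = 1.16667 cm⁴.
Web: 1.8 × 28, A = 50.4 cm², y = 15 cm, Ī = 3292.8 cm⁴.
Top flange: 14 × 1, A = 14 cm², y = 29.5 cm, Ī = 1.16667 cm⁴.
Hole (subtracted): ⌀0.6, A = 0.282743 cm², y = 15 cm, Ī = 0.00636173 cm⁴.
By symmetry the centroid is at mid-height, ȳ = 15 cm.
Transfer each piece to the horizontal centroidal axis using Ī + A·d² with d = y − 15:
  bottom flange: d = -14.5 cm → contributes +2944.67 cm⁴
  web: d = 0 cm → contributes +3292.8 cm⁴
  top flange: d = 14.5 cm → contributes +2944.67 cm⁴
  hole: d = 0 cm → contributes −0.00636173 cm⁴
Total I = 9182.13 cm⁴.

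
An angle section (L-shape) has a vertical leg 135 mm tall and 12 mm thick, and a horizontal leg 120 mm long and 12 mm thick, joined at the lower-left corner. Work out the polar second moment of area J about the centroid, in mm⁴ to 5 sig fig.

J ≈ 9.0703 × 10⁶ mm⁴

Treat the section as a set of non-overlapping primitives; coordinates are from the bounding-box lower-left.
Vertical leg: 12 × 135, A = 1 620 mm², y = 67.5 mm, Ī = 2 460 375 mm⁴.
Horizontal leg (remainder): 108 × 12, A = 1 296 mm², y = 6 mm, Ī = 15 552 mm⁴.
Centroid: ȳ = ΣA·y / ΣA = 40.16667 mm.
Transfer each piece to the centroidal x-axis using Ī + A·d² with d = y − 40.16667:
  vertical leg: d = 27.33333 mm → contributes +3 670 695 mm⁴
  horizontal leg (remainder): d = -34.16667 mm → contributes +1 528 452 mm⁴
Total I = 5 199 147 mm⁴.
For the y-axis: x̄ = 32.66667 mm.
Repeating about the centroidal y-axis gives I_y = 3 871 152 mm⁴.
Polar second moment: J = I_x + I_y = 9 070 299 mm⁴.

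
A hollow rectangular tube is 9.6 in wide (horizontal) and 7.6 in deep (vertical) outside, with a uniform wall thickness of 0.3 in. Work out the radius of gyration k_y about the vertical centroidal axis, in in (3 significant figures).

Treat the section as a set of non-overlapping primitives; coordinates are from the bounding-box lower-left.
Outer rectangle: 9.6 × 7.6, A = 72.96 in², x = 4.8 in, Ī = 560.33 in⁴.
Inner void (subtracted): 9 × 7, A = 63 in², x = 4.8 in, Ī = 425.25 in⁴.
By symmetry the centroid is at mid-width, x̄ = 4.8 in.
All pieces are centred on the vertical centroidal axis, so I = ΣĪ (holes subtracted) = 135.08 in⁴.
Radius of gyration: k = √(I/A) = √(135.08 / 9.96) = 3.6827 in.

k_y ≈ 3.68 in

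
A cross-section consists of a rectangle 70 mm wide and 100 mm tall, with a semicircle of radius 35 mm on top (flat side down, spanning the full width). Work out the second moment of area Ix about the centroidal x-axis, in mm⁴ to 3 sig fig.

Split into non-overlapping primitives; take the origin at the lower-left of the bounding box.
Rectangular body: 70 × 100, A = 7 000 mm², y = 50 mm, Ī = 5 833 333 mm⁴.
Semicircular cap: semicircle r = 35, A = 1924.2 mm², y = 114.85 mm, Ī = 164 704 mm⁴.
Centroid: ȳ = ΣA·y / ΣA = 63.984 mm.
Transfer each piece to the centroidal x-axis using Ī + A·d² with d = y − 63.984:
  rectangular body: d = -13.984 mm → contributes +7 202 160 mm⁴
  semicircular cap: d = 50.871 mm → contributes +5 144 261 mm⁴
Total I = 12 346 421 mm⁴.

Ix ≈ 1.23 × 10⁷ mm⁴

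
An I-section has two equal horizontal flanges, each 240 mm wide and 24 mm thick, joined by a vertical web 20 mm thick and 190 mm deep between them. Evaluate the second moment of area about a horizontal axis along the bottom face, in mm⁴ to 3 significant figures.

Split into non-overlapping primitives; take the origin at the lower-left of the bounding box.
Bottom flange: 240 × 24, A = 5 760 mm², y = 12 mm, Ī = 276 480 mm⁴.
Web: 20 × 190, A = 3 800 mm², y = 119 mm, Ī = 11 431 667 mm⁴.
Top flange: 240 × 24, A = 5 760 mm², y = 226 mm, Ī = 276 480 mm⁴.
Transfer each piece to the base of the section using Ī + A·d² with d = y − 0:
  bottom flange: d = 12 mm → contributes +1 105 920 mm⁴
  web: d = 119 mm → contributes +65 243 467 mm⁴
  top flange: d = 226 mm → contributes +294 474 240 mm⁴
Total I = 360 823 627 mm⁴.

I_base ≈ 3.61 × 10⁸ mm⁴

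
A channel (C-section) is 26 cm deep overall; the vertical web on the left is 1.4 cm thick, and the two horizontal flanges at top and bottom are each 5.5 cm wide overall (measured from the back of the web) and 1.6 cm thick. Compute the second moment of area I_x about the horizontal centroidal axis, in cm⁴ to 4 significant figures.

Split into non-overlapping primitives; take the origin at the lower-left of the bounding box.
Web: 1.4 × 26, A = 36.4 cm², y = 13 cm, Ī = 2050.53 cm⁴.
Top flange (beyond web): 4.1 × 1.6, A = 6.56 cm², y = 25.2 cm, Ī = 1.39947 cm⁴.
Bottom flange (beyond web): 4.1 × 1.6, A = 6.56 cm², y = 0.8 cm, Ī = 1.39947 cm⁴.
By symmetry the centroid is at mid-height, ȳ = 13 cm.
Transfer each piece to the horizontal centroidal axis using Ī + A·d² with d = y − 13:
  web: d = 0 cm → contributes +2050.53 cm⁴
  top flange (beyond web): d = 12.2 cm → contributes +977.79 cm⁴
  bottom flange (beyond web): d = -12.2 cm → contributes +977.79 cm⁴
Total I = 4006.11 cm⁴.

I_x ≈ 4006 cm⁴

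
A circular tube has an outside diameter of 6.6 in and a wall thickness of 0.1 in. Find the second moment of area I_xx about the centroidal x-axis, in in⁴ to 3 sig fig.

I_xx ≈ 10.8 in⁴

Split into non-overlapping primitives; take the origin at the lower-left of the bounding box.
Outer circle: ⌀6.6, A = 34.212 in², y = 3.3 in, Ī = 93.142 in⁴.
Bore (subtracted): ⌀6.4, A = 32.17 in², y = 3.3 in, Ī = 82.355 in⁴.
By symmetry the centroid is at mid-height, ȳ = 3.3 in.
All pieces are centred on the centroidal x-axis, so I = ΣĪ (holes subtracted) = 10.787 in⁴.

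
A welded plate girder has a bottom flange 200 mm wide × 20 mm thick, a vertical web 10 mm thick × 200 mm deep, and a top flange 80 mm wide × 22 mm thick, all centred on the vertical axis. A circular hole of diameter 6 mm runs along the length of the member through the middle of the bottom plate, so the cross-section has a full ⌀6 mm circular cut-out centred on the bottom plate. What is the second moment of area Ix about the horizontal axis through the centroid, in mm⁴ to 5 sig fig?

Treat the section as a set of non-overlapping primitives; coordinates are from the bounding-box lower-left.
Bottom plate: 200 × 20, A = 4 000 mm², y = 10 mm, Ī = 133333.3 mm⁴.
Web plate: 10 × 200, A = 2 000 mm², y = 120 mm, Ī = 6 666 667 mm⁴.
Top plate: 80 × 22, A = 1 760 mm², y = 231 mm, Ī = 70986.67 mm⁴.
Hole (subtracted): ⌀6, A = 28.27433 mm², y = 10 mm, Ī = 63.61725 mm⁴.
Centroid: ȳ = ΣA·y / ΣA = 88.7612 mm.
Transfer each piece to the horizontal axis through the centroid using Ī + A·d² with d = y − 88.7612:
  bottom plate: d = -78.7612 mm → contributes +24 946 641 mm⁴
  web plate: d = 31.2388 mm → contributes +8 618 392 mm⁴
  top plate: d = 142.2388 mm → contributes +35 679 088 mm⁴
  hole: d = -78.7612 mm → contributes −175458.6 mm⁴
Total I = 69 068 662 mm⁴.

Ix ≈ 6.9069 × 10⁷ mm⁴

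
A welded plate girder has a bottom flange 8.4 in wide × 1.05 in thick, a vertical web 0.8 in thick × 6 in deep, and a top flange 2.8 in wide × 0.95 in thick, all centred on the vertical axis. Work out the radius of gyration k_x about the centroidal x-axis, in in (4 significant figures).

k_x ≈ 2.802 in

Split into non-overlapping primitives; take the origin at the lower-left of the bounding box.
Bottom plate: 8.4 × 1.05, A = 8.82 in², y = 0.525 in, Ī = 0.810338 in⁴.
Web plate: 0.8 × 6, A = 4.8 in², y = 4.05 in, Ī = 14.4 in⁴.
Top plate: 2.8 × 0.95, A = 2.66 in², y = 7.525 in, Ī = 0.200054 in⁴.
Centroid: ȳ = ΣA·y / ΣA = 2.70805 in.
Transfer each piece to the centroidal x-axis using Ī + A·d² with d = y − 2.70805:
  bottom plate: d = -2.18305 in → contributes +42.8437 in⁴
  web plate: d = 1.34195 in → contributes +23.044 in⁴
  top plate: d = 4.81695 in → contributes +61.9201 in⁴
Total I = 127.808 in⁴.
Radius of gyration: k = √(I/A) = √(127.808 / 16.28) = 2.80189 in.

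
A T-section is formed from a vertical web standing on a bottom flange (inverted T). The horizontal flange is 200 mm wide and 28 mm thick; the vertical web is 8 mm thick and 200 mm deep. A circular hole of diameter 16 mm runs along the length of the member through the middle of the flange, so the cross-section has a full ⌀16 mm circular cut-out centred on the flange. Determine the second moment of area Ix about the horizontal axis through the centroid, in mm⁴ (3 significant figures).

Ix ≈ 2.17 × 10⁷ mm⁴

Decompose the section into non-overlapping parts with the origin at the bottom-left of its bounding rectangle.
Flange: 200 × 28, A = 5 600 mm², y = 14 mm, Ī = 365 867 mm⁴.
Web: 8 × 200, A = 1 600 mm², y = 128 mm, Ī = 5 333 333 mm⁴.
Hole (subtracted): ⌀16, A = 201.06 mm², y = 14 mm, Ī = 3 217 mm⁴.
Centroid: ȳ = ΣA·y / ΣA = 40.061 mm.
Transfer each piece to the horizontal axis through the centroid using Ī + A·d² with d = y − 40.061:
  flange: d = -26.061 mm → contributes +4 169 279 mm⁴
  web: d = 87.939 mm → contributes +17 706 535 mm⁴
  hole: d = -26.061 mm → contributes −139 774 mm⁴
Total I = 21 736 039 mm⁴.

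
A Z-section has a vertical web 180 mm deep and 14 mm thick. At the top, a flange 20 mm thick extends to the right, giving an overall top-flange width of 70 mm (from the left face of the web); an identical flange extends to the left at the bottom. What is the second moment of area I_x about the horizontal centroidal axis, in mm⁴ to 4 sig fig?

Break the section into simple shapes (no overlaps), measuring from the bottom-left corner of the bounding box.
Web: 14 × 180, A = 2 520 mm², y = 90 mm, Ī = 6 804 000 mm⁴.
Top flange (beyond web): 56 × 20, A = 1 120 mm², y = 170 mm, Ī = 37333.3 mm⁴.
Bottom flange (beyond web): 56 × 20, A = 1 120 mm², y = 10 mm, Ī = 37333.3 mm⁴.
Centroid: ȳ = ΣA·y / ΣA = 90 mm.
Transfer each piece to the horizontal centroidal axis using Ī + A·d² with d = y − 90:
  web: d = 0 mm → contributes +6 804 000 mm⁴
  top flange (beyond web): d = 80 mm → contributes +7 205 333 mm⁴
  bottom flange (beyond web): d = -80 mm → contributes +7 205 333 mm⁴
Total I = 21 214 667 mm⁴.

I_x ≈ 2.121 × 10⁷ mm⁴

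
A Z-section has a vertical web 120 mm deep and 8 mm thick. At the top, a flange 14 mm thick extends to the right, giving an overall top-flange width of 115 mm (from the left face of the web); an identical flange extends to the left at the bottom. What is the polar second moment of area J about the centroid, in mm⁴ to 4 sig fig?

Decompose the section into non-overlapping parts with the origin at the bottom-left of its bounding rectangle.
Web: 8 × 120, A = 960 mm², y = 60 mm, Ī = 1 152 000 mm⁴.
Top flange (beyond web): 107 × 14, A = 1 498 mm², y = 113 mm, Ī = 24467.3 mm⁴.
Bottom flange (beyond web): 107 × 14, A = 1 498 mm², y = 7 mm, Ī = 24467.3 mm⁴.
Centroid: ȳ = ΣA·y / ΣA = 60 mm.
Transfer each piece to the centroidal x-axis using Ī + A·d² with d = y − 60:
  web: d = 0 mm → contributes +1 152 000 mm⁴
  top flange (beyond web): d = 53 mm → contributes +4 232 349 mm⁴
  bottom flange (beyond web): d = -53 mm → contributes +4 232 349 mm⁴
Total I = 9 616 699 mm⁴.
For the y-axis: x̄ = 111 mm.
Repeating about the centroidal y-axis gives I_y = 12 769 079 mm⁴.
Polar second moment: J = I_x + I_y = 22 385 777 mm⁴.

J ≈ 2.239 × 10⁷ mm⁴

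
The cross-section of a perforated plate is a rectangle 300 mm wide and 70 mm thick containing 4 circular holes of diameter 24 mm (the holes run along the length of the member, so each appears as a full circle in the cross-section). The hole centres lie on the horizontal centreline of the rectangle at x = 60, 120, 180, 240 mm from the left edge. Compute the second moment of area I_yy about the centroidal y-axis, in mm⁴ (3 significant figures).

I_yy ≈ 1.49 × 10⁸ mm⁴

Split into non-overlapping primitives; take the origin at the lower-left of the bounding box.
Plate: 300 × 70, A = 21 000 mm², x = 150 mm, Ī = 157 500 000 mm⁴.
Hole 1 (subtracted): ⌀24, A = 452.39 mm², x = 60 mm, Ī = 16 286 mm⁴.
Hole 2 (subtracted): ⌀24, A = 452.39 mm², x = 120 mm, Ī = 16 286 mm⁴.
Hole 3 (subtracted): ⌀24, A = 452.39 mm², x = 180 mm, Ī = 16 286 mm⁴.
Hole 4 (subtracted): ⌀24, A = 452.39 mm², x = 240 mm, Ī = 16 286 mm⁴.
By symmetry the centroid is at mid-width, x̄ = 150 mm.
Transfer each piece to the centroidal y-axis using Ī + A·d² with d = x − 150:
  plate: d = 0 mm → contributes +157 500 000 mm⁴
  hole 1: d = -90 mm → contributes −3 680 640 mm⁴
  hole 2: d = -30 mm → contributes −423 436 mm⁴
  hole 3: d = 30 mm → contributes −423 436 mm⁴
  hole 4: d = 90 mm → contributes −3 680 640 mm⁴
Total I = 149 291 848 mm⁴.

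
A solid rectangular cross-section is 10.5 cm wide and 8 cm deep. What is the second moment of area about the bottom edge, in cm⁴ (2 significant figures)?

I_base ≈ 1800 cm⁴

The section: 10.5 × 8, A = 84 cm², y = 4 cm, Ī = 448 cm⁴.
Transfer it to the bottom edge using Ī + A·d² with d = y − 0:
  the section: d = 4 cm → contributes +1 792 cm⁴
Total I = 1 792 cm⁴.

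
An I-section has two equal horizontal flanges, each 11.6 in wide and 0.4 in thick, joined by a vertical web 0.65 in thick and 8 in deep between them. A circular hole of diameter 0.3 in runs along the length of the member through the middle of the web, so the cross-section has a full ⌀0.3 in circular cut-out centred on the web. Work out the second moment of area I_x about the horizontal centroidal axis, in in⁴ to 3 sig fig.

Decompose the section into non-overlapping parts with the origin at the bottom-left of its bounding rectangle.
Bottom flange: 11.6 × 0.4, A = 4.64 in², y = 0.2 in, Ī = 0.061867 in⁴.
Web: 0.65 × 8, A = 5.2 in², y = 4.4 in, Ī = 27.733 in⁴.
Top flange: 11.6 × 0.4, A = 4.64 in², y = 8.6 in, Ī = 0.061867 in⁴.
Hole (subtracted): ⌀0.3, A = 0.070686 in², y = 4.4 in, Ī = 0.00039761 in⁴.
By symmetry the centroid is at mid-height, ȳ = 4.4 in.
Transfer each piece to the horizontal centroidal axis using Ī + A·d² with d = y − 4.4:
  bottom flange: d = -4.2 in → contributes +81.911 in⁴
  web: d = 0 in → contributes +27.733 in⁴
  top flange: d = 4.2 in → contributes +81.911 in⁴
  hole: d = 0 in → contributes −0.00039761 in⁴
Total I = 191.56 in⁴.

I_x ≈ 192 in⁴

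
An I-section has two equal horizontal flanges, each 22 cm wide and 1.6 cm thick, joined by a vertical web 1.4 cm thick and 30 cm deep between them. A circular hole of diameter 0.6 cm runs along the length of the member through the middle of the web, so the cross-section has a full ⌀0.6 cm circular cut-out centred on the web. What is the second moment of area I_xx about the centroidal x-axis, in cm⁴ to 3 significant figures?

I_xx ≈ 2.07 × 10⁴ cm⁴

Split into non-overlapping primitives; take the origin at the lower-left of the bounding box.
Bottom flange: 22 × 1.6, A = 35.2 cm², y = 0.8 cm, Ī = 7.5093 cm⁴.
Web: 1.4 × 30, A = 42 cm², y = 16.6 cm, Ī = 3 150 cm⁴.
Top flange: 22 × 1.6, A = 35.2 cm², y = 32.4 cm, Ī = 7.5093 cm⁴.
Hole (subtracted): ⌀0.6, A = 0.28274 cm², y = 16.6 cm, Ī = 0.0063617 cm⁴.
By symmetry the centroid is at mid-height, ȳ = 16.6 cm.
Transfer each piece to the centroidal x-axis using Ī + A·d² with d = y − 16.6:
  bottom flange: d = -15.8 cm → contributes +8794.8 cm⁴
  web: d = 0 cm → contributes +3 150 cm⁴
  top flange: d = 15.8 cm → contributes +8794.8 cm⁴
  hole: d = 0 cm → contributes −0.0063617 cm⁴
Total I = 20 740 cm⁴.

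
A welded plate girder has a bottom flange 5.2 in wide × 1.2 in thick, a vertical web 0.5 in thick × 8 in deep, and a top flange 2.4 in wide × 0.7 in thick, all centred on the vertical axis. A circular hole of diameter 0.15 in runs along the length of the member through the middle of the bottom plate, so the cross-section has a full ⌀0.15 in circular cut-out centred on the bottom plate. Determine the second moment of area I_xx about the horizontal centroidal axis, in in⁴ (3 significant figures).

Decompose the section into non-overlapping parts with the origin at the bottom-left of its bounding rectangle.
Bottom plate: 5.2 × 1.2, A = 6.24 in², y = 0.6 in, Ī = 0.7488 in⁴.
Web plate: 0.5 × 8, A = 4 in², y = 5.2 in, Ī = 21.333 in⁴.
Top plate: 2.4 × 0.7, A = 1.68 in², y = 9.55 in, Ī = 0.0686 in⁴.
Hole (subtracted): ⌀0.15, A = 0.017671 in², y = 0.6 in, Ī = 0.00002485 in⁴.
Centroid: ȳ = ΣA·y / ΣA = 3.4092 in.
Transfer each piece to the horizontal centroidal axis using Ī + A·d² with d = y − 3.4092:
  bottom plate: d = -2.8092 in → contributes +49.992 in⁴
  web plate: d = 1.7908 in → contributes +34.161 in⁴
  top plate: d = 6.1408 in → contributes +63.42 in⁴
  hole: d = -2.8092 in → contributes −0.13948 in⁴
Total I = 147.43 in⁴.

I_xx ≈ 147 in⁴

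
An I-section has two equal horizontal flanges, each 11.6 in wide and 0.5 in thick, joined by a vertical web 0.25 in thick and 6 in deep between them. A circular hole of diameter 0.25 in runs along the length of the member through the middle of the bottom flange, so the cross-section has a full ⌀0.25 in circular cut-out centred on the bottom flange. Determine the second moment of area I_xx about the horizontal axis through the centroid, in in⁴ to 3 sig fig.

Break the section into simple shapes (no overlaps), measuring from the bottom-left corner of the bounding box.
Bottom flange: 11.6 × 0.5, A = 5.8 in², y = 0.25 in, Ī = 0.12083 in⁴.
Web: 0.25 × 6, A = 1.5 in², y = 3.5 in, Ī = 4.5 in⁴.
Top flange: 11.6 × 0.5, A = 5.8 in², y = 6.75 in, Ī = 0.12083 in⁴.
Hole (subtracted): ⌀0.25, A = 0.049087 in², y = 0.25 in, Ī = 0.00019175 in⁴.
Centroid: ȳ = ΣA·y / ΣA = 3.5122 in.
Transfer each piece to the horizontal axis through the centroid using Ī + A·d² with d = y − 3.5122:
  bottom flange: d = -3.2622 in → contributes +61.845 in⁴
  web: d = -0.012224 in → contributes +4.5002 in⁴
  top flange: d = 3.2378 in → contributes +60.923 in⁴
  hole: d = -3.2622 in → contributes −0.52258 in⁴
Total I = 126.75 in⁴.

I_xx ≈ 127 in⁴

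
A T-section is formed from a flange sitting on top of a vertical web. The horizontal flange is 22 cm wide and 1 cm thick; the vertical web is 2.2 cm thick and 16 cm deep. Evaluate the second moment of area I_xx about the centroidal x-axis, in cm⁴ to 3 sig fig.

Break the section into simple shapes (no overlaps), measuring from the bottom-left corner of the bounding box.
Flange: 22 × 1, A = 22 cm², y = 16.5 cm, Ī = 1.8333 cm⁴.
Web: 2.2 × 16, A = 35.2 cm², y = 8 cm, Ī = 750.93 cm⁴.
Centroid: ȳ = ΣA·y / ΣA = 11.269 cm.
Transfer each piece to the centroidal x-axis using Ī + A·d² with d = y − 11.269:
  flange: d = 5.2308 cm → contributes +603.77 cm⁴
  web: d = -3.2692 cm → contributes +1127.1 cm⁴
Total I = 1730.9 cm⁴.

I_xx ≈ 1730 cm⁴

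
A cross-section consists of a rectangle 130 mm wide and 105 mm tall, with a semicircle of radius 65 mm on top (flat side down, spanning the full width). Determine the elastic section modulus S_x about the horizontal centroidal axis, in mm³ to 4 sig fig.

Treat the section as a set of non-overlapping primitives; coordinates are from the bounding-box lower-left.
Rectangular body: 130 × 105, A = 13 650 mm², y = 52.5 mm, Ī = 12 540 938 mm⁴.
Semicircular cap: semicircle r = 65, A = 6636.61 mm², y = 132.587 mm, Ī = 1 959 230 mm⁴.
Centroid: ȳ = ΣA·y / ΣA = 78.6998 mm.
Transfer each piece to the horizontal centroidal axis using Ī + A·d² with d = y − 78.6998:
  rectangular body: d = -26.1998 mm → contributes +21 910 713 mm⁴
  semicircular cap: d = 53.887 mm → contributes +21 230 718 mm⁴
Total I = 43 141 431 mm⁴.
Extreme fibre distance c = 91.3002 mm; S = I/c = 472 523 mm³.

S_x ≈ 4.725 × 10⁵ mm³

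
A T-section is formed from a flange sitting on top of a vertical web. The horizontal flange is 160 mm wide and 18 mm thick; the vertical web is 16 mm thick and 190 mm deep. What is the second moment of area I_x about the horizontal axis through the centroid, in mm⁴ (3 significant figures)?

Split into non-overlapping primitives; take the origin at the lower-left of the bounding box.
Flange: 160 × 18, A = 2 880 mm², y = 199 mm, Ī = 77 760 mm⁴.
Web: 16 × 190, A = 3 040 mm², y = 95 mm, Ī = 9 145 333 mm⁴.
Centroid: ȳ = ΣA·y / ΣA = 145.59 mm.
Transfer each piece to the horizontal axis through the centroid using Ī + A·d² with d = y − 145.59:
  flange: d = 53.405 mm → contributes +8 291 916 mm⁴
  web: d = -50.595 mm → contributes +16 927 165 mm⁴
Total I = 25 219 080 mm⁴.

I_x ≈ 2.52 × 10⁷ mm⁴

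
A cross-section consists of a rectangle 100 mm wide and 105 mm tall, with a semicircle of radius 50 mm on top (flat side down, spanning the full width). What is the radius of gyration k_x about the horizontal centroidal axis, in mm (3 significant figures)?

Treat the section as a set of non-overlapping primitives; coordinates are from the bounding-box lower-left.
Rectangular body: 100 × 105, A = 10 500 mm², y = 52.5 mm, Ī = 9 646 875 mm⁴.
Semicircular cap: semicircle r = 50, A = 3 927 mm², y = 126.22 mm, Ī = 685 981 mm⁴.
Centroid: ȳ = ΣA·y / ΣA = 72.567 mm.
Transfer each piece to the horizontal centroidal axis using Ī + A·d² with d = y − 72.567:
  rectangular body: d = -20.067 mm → contributes +13 874 885 mm⁴
  semicircular cap: d = 53.654 mm → contributes +11 990 846 mm⁴
Total I = 25 865 731 mm⁴.
Radius of gyration: k = √(I/A) = √(25 865 731 / 14 427) = 42.342 mm.

k_x ≈ 42.3 mm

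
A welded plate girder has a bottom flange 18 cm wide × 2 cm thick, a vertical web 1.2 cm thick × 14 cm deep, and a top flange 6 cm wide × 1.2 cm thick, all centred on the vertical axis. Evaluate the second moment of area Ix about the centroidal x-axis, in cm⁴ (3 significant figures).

Ix ≈ 2100 cm⁴

Split into non-overlapping primitives; take the origin at the lower-left of the bounding box.
Bottom plate: 18 × 2, A = 36 cm², y = 1 cm, Ī = 12 cm⁴.
Web plate: 1.2 × 14, A = 16.8 cm², y = 9 cm, Ī = 274.4 cm⁴.
Top plate: 6 × 1.2, A = 7.2 cm², y = 16.6 cm, Ī = 0.864 cm⁴.
Centroid: ȳ = ΣA·y / ΣA = 5.112 cm.
Transfer each piece to the centroidal x-axis using Ī + A·d² with d = y − 5.112:
  bottom plate: d = -4.112 cm → contributes +620.71 cm⁴
  web plate: d = 3.888 cm → contributes +528.36 cm⁴
  top plate: d = 11.488 cm → contributes +951.08 cm⁴
Total I = 2100.1 cm⁴.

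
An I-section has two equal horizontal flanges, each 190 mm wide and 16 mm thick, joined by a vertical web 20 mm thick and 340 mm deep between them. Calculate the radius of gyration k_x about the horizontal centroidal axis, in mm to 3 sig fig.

Split into non-overlapping primitives; take the origin at the lower-left of the bounding box.
Bottom flange: 190 × 16, A = 3 040 mm², y = 8 mm, Ī = 64 853 mm⁴.
Web: 20 × 340, A = 6 800 mm², y = 186 mm, Ī = 65 506 667 mm⁴.
Top flange: 190 × 16, A = 3 040 mm², y = 364 mm, Ī = 64 853 mm⁴.
By symmetry the centroid is at mid-height, ȳ = 186 mm.
Transfer each piece to the horizontal centroidal axis using Ī + A·d² with d = y − 186:
  bottom flange: d = -178 mm → contributes +96 384 213 mm⁴
  web: d = 0 mm → contributes +65 506 667 mm⁴
  top flange: d = 178 mm → contributes +96 384 213 mm⁴
Total I = 258 275 093 mm⁴.
Radius of gyration: k = √(I/A) = √(258 275 093 / 12 880) = 141.61 mm.

k_x ≈ 142 mm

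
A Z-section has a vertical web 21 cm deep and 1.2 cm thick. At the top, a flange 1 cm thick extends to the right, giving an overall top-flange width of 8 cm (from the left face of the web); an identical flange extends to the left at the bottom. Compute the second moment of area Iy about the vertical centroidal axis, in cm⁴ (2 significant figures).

Iy ≈ 270 cm⁴

Treat the section as a set of non-overlapping primitives; coordinates are from the bounding-box lower-left.
Web: 1.2 × 21, A = 25.2 cm², x = 7.4 cm, Ī = 3.024 cm⁴.
Top flange (beyond web): 6.8 × 1, A = 6.8 cm², x = 11.4 cm, Ī = 26.2 cm⁴.
Bottom flange (beyond web): 6.8 × 1, A = 6.8 cm², x = 3.4 cm, Ī = 26.2 cm⁴.
Centroid: x̄ = ΣA·x / ΣA = 7.4 cm.
Transfer each piece to the vertical centroidal axis using Ī + A·d² with d = x − 7.4:
  web: d = 0 cm → contributes +3.024 cm⁴
  top flange (beyond web): d = 4 cm → contributes +135 cm⁴
  bottom flange (beyond web): d = -4 cm → contributes +135 cm⁴
Total I = 273 cm⁴.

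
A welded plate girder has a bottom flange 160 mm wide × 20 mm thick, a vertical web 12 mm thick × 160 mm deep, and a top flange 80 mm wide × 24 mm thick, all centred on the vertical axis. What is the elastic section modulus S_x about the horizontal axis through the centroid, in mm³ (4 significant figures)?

S_x ≈ 3.731 × 10⁵ mm³

Treat the section as a set of non-overlapping primitives; coordinates are from the bounding-box lower-left.
Bottom plate: 160 × 20, A = 3 200 mm², y = 10 mm, Ī = 106 667 mm⁴.
Web plate: 12 × 160, A = 1 920 mm², y = 100 mm, Ī = 4 096 000 mm⁴.
Top plate: 80 × 24, A = 1 920 mm², y = 192 mm, Ī = 92 160 mm⁴.
Centroid: ȳ = ΣA·y / ΣA = 84.1818 mm.
Transfer each piece to the horizontal axis through the centroid using Ī + A·d² with d = y − 84.1818:
  bottom plate: d = -74.1818 mm → contributes +17 716 082 mm⁴
  web plate: d = 15.8182 mm → contributes +4 576 413 mm⁴
  top plate: d = 107.818 mm → contributes +22 411 700 mm⁴
Total I = 44 704 194 mm⁴.
Extreme fibre distance c = 119.818 mm; S = I/c = 373 100 mm³.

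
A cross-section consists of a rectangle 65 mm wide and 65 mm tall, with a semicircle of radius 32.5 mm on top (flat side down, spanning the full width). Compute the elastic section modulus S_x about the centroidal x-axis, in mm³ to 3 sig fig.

S_x ≈ 8.01 × 10⁴ mm³

Decompose the section into non-overlapping parts with the origin at the bottom-left of its bounding rectangle.
Rectangular body: 65 × 65, A = 4 225 mm², y = 32.5 mm, Ī = 1 487 552 mm⁴.
Semicircular cap: semicircle r = 32.5, A = 1659.2 mm², y = 78.793 mm, Ī = 122 452 mm⁴.
Centroid: ȳ = ΣA·y / ΣA = 45.553 mm.
Transfer each piece to the centroidal x-axis using Ī + A·d² with d = y − 45.553:
  rectangular body: d = -13.053 mm → contributes +2 207 449 mm⁴
  semicircular cap: d = 33.24 mm → contributes +1 955 656 mm⁴
Total I = 4 163 105 mm⁴.
Extreme fibre distance c = 51.947 mm; S = I/c = 80 142 mm³.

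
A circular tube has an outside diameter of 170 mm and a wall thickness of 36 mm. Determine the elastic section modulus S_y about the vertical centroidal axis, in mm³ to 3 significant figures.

S_y ≈ 4.29 × 10⁵ mm³

Split into non-overlapping primitives; take the origin at the lower-left of the bounding box.
Outer circle: ⌀170, A = 22 698 mm², x = 85 mm, Ī = 40 998 275 mm⁴.
Bore (subtracted): ⌀98, A = 7 543 mm², x = 85 mm, Ī = 4 527 664 mm⁴.
By symmetry the centroid is at mid-width, x̄ = 85 mm.
All pieces are centred on the vertical centroidal axis, so I = ΣĪ (holes subtracted) = 36 470 611 mm⁴.
Extreme fibre distance c = 85 mm; S = I/c = 429 066 mm³.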